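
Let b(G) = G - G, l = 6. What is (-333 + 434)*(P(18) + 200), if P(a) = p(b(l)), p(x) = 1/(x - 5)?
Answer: 100899/5 ≈ 20180.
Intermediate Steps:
b(G) = 0
p(x) = 1/(-5 + x)
P(a) = -⅕ (P(a) = 1/(-5 + 0) = 1/(-5) = -⅕)
(-333 + 434)*(P(18) + 200) = (-333 + 434)*(-⅕ + 200) = 101*(999/5) = 100899/5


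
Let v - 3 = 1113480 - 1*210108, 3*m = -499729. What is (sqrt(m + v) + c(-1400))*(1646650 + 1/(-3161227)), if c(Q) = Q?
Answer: -7287608215368600/3161227 + 3470289626366*sqrt(1657797)/3161227 ≈ -8.9188e+8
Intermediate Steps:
m = -499729/3 (m = (1/3)*(-499729) = -499729/3 ≈ -1.6658e+5)
v = 903375 (v = 3 + (1113480 - 1*210108) = 3 + (1113480 - 210108) = 3 + 903372 = 903375)
(sqrt(m + v) + c(-1400))*(1646650 + 1/(-3161227)) = (sqrt(-499729/3 + 903375) - 1400)*(1646650 + 1/(-3161227)) = (sqrt(2210396/3) - 1400)*(1646650 - 1/3161227) = (2*sqrt(1657797)/3 - 1400)*(5205434439549/3161227) = (-1400 + 2*sqrt(1657797)/3)*(5205434439549/3161227) = -7287608215368600/3161227 + 3470289626366*sqrt(1657797)/3161227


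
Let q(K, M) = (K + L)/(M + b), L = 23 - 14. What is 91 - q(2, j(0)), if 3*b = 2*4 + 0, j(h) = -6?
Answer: 943/10 ≈ 94.300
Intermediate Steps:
b = 8/3 (b = (2*4 + 0)/3 = (8 + 0)/3 = (⅓)*8 = 8/3 ≈ 2.6667)
L = 9
q(K, M) = (9 + K)/(8/3 + M) (q(K, M) = (K + 9)/(M + 8/3) = (9 + K)/(8/3 + M))
91 - q(2, j(0)) = 91 - 3*(9 + 2)/(8 + 3*(-6)) = 91 - 3*11/(8 - 18) = 91 - 3*11/(-10) = 91 - 3*(-1)*11/10 = 91 - 1*(-33/10) = 91 + 33/10 = 943/10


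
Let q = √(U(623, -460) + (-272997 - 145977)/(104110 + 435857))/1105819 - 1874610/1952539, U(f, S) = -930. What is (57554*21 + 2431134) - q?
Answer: 7106790845562/1952539 - 2*I*√7538363554073/199035255991 ≈ 3.6398e+6 - 2.7589e-5*I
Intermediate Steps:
q = -1874610/1952539 + 2*I*√7538363554073/199035255991 (q = √(-930 + (-272997 - 145977)/(104110 + 435857))/1105819 - 1874610/1952539 = √(-930 - 418974/539967)*(1/1105819) - 1874610*1/1952539 = √(-930 - 418974*1/539967)*(1/1105819) - 1874610/1952539 = √(-930 - 139658/179989)*(1/1105819) - 1874610/1952539 = √(-167529428/179989)*(1/1105819) - 1874610/1952539 = (2*I*√7538363554073/179989)*(1/1105819) - 1874610/1952539 = 2*I*√7538363554073/199035255991 - 1874610/1952539 = -1874610/1952539 + 2*I*√7538363554073/199035255991 ≈ -0.96009 + 2.7589e-5*I)
(57554*21 + 2431134) - q = (57554*21 + 2431134) - (-1874610/1952539 + 2*I*√7538363554073/199035255991) = (1208634 + 2431134) + (1874610/1952539 - 2*I*√7538363554073/199035255991) = 3639768 + (1874610/1952539 - 2*I*√7538363554073/199035255991) = 7106790845562/1952539 - 2*I*√7538363554073/199035255991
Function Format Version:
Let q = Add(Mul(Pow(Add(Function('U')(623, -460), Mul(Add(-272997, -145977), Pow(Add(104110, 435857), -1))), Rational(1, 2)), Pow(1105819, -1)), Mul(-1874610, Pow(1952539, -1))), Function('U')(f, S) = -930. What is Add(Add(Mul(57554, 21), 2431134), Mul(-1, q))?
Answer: Add(Rational(7106790845562, 1952539), Mul(Rational(-2, 199035255991), I, Pow(7538363554073, Rational(1, 2)))) ≈ Add(3.6398e+6, Mul(-2.7589e-5, I))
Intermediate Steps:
q = Add(Rational(-1874610, 1952539), Mul(Rational(2, 199035255991), I, Pow(7538363554073, Rational(1, 2)))) (q = Add(Mul(Pow(Add(-930, Mul(Add(-272997, -145977), Pow(Add(104110, 435857), -1))), Rational(1, 2)), Pow(1105819, -1)), Mul(-1874610, Pow(1952539, -1))) = Add(Mul(Pow(Add(-930, Mul(-418974, Pow(539967, -1))), Rational(1, 2)), Rational(1, 1105819)), Mul(-1874610, Rational(1, 1952539))) = Add(Mul(Pow(Add(-930, Mul(-418974, Rational(1, 539967))), Rational(1, 2)), Rational(1, 1105819)), Rational(-1874610, 1952539)) = Add(Mul(Pow(Add(-930, Rational(-139658, 179989)), Rational(1, 2)), Rational(1, 1105819)), Rational(-1874610, 1952539)) = Add(Mul(Pow(Rational(-167529428, 179989), Rational(1, 2)), Rational(1, 1105819)), Rational(-1874610, 1952539)) = Add(Mul(Mul(Rational(2, 179989), I, Pow(7538363554073, Rational(1, 2))), Rational(1, 1105819)), Rational(-1874610, 1952539)) = Add(Mul(Rational(2, 199035255991), I, Pow(7538363554073, Rational(1, 2))), Rational(-1874610, 1952539)) = Add(Rational(-1874610, 1952539), Mul(Rational(2, 199035255991), I, Pow(7538363554073, Rational(1, 2)))) ≈ Add(-0.96009, Mul(2.7589e-5, I)))
Add(Add(Mul(57554, 21), 2431134), Mul(-1, q)) = Add(Add(Mul(57554, 21), 2431134), Mul(-1, Add(Rational(-1874610, 1952539), Mul(Rational(2, 199035255991), I, Pow(7538363554073, Rational(1, 2)))))) = Add(Add(1208634, 2431134), Add(Rational(1874610, 1952539), Mul(Rational(-2, 199035255991), I, Pow(7538363554073, Rational(1, 2))))) = Add(3639768, Add(Rational(1874610, 1952539), Mul(Rational(-2, 199035255991), I, Pow(7538363554073, Rational(1, 2))))) = Add(Rational(7106790845562, 1952539), Mul(Rational(-2, 199035255991), I, Pow(7538363554073, Rational(1, 2))))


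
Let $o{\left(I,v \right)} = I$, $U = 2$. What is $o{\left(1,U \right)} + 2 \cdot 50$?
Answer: $101$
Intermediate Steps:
$o{\left(1,U \right)} + 2 \cdot 50 = 1 + 2 \cdot 50 = 1 + 100 = 101$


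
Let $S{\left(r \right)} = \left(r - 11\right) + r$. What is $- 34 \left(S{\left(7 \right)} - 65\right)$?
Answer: $2108$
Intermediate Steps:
$S{\left(r \right)} = -11 + 2 r$ ($S{\left(r \right)} = \left(-11 + r\right) + r = -11 + 2 r$)
$- 34 \left(S{\left(7 \right)} - 65\right) = - 34 \left(\left(-11 + 2 \cdot 7\right) - 65\right) = - 34 \left(\left(-11 + 14\right) - 65\right) = - 34 \left(3 - 65\right) = \left(-34\right) \left(-62\right) = 2108$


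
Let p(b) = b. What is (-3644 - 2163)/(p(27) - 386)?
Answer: 5807/359 ≈ 16.175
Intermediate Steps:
(-3644 - 2163)/(p(27) - 386) = (-3644 - 2163)/(27 - 386) = -5807/(-359) = -5807*(-1/359) = 5807/359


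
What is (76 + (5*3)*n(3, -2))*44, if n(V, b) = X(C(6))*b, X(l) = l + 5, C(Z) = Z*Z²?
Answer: -288376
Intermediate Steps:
C(Z) = Z³
X(l) = 5 + l
n(V, b) = 221*b (n(V, b) = (5 + 6³)*b = (5 + 216)*b = 221*b)
(76 + (5*3)*n(3, -2))*44 = (76 + (5*3)*(221*(-2)))*44 = (76 + 15*(-442))*44 = (76 - 6630)*44 = -6554*44 = -288376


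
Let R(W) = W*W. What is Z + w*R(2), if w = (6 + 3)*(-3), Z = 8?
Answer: -100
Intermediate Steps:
R(W) = W²
w = -27 (w = 9*(-3) = -27)
Z + w*R(2) = 8 - 27*2² = 8 - 27*4 = 8 - 108 = -100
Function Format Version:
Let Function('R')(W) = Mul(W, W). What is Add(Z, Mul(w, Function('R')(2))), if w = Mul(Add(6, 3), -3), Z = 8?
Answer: -100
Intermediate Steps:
Function('R')(W) = Pow(W, 2)
w = -27 (w = Mul(9, -3) = -27)
Add(Z, Mul(w, Function('R')(2))) = Add(8, Mul(-27, Pow(2, 2))) = Add(8, Mul(-27, 4)) = Add(8, -108) = -100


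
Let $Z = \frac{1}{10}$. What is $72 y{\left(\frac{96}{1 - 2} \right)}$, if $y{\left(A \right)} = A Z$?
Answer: $- \frac{3456}{5} \approx -691.2$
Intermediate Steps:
$Z = \frac{1}{10} \approx 0.1$
$y{\left(A \right)} = \frac{A}{10}$ ($y{\left(A \right)} = A \frac{1}{10} = \frac{A}{10}$)
$72 y{\left(\frac{96}{1 - 2} \right)} = 72 \frac{96 \frac{1}{1 - 2}}{10} = 72 \frac{96 \frac{1}{-1}}{10} = 72 \frac{96 \left(-1\right)}{10} = 72 \cdot \frac{1}{10} \left(-96\right) = 72 \left(- \frac{48}{5}\right) = - \frac{3456}{5}$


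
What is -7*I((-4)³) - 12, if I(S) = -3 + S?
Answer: 457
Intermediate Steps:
-7*I((-4)³) - 12 = -7*(-3 + (-4)³) - 12 = -7*(-3 - 64) - 12 = -7*(-67) - 12 = 469 - 12 = 457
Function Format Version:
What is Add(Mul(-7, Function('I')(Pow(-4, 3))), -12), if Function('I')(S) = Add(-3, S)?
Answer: 457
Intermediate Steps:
Add(Mul(-7, Function('I')(Pow(-4, 3))), -12) = Add(Mul(-7, Add(-3, Pow(-4, 3))), -12) = Add(Mul(-7, Add(-3, -64)), -12) = Add(Mul(-7, -67), -12) = Add(469, -12) = 457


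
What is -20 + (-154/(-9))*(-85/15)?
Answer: -3158/27 ≈ -116.96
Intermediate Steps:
-20 + (-154/(-9))*(-85/15) = -20 + (-154*(-1/9))*(-85*1/15) = -20 + (154/9)*(-17/3) = -20 - 2618/27 = -3158/27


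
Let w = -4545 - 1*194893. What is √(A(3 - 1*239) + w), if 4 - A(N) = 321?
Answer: 3*I*√22195 ≈ 446.94*I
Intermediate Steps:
A(N) = -317 (A(N) = 4 - 1*321 = 4 - 321 = -317)
w = -199438 (w = -4545 - 194893 = -199438)
√(A(3 - 1*239) + w) = √(-317 - 199438) = √(-199755) = 3*I*√22195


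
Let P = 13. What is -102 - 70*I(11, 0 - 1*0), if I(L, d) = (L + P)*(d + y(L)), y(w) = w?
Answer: -18582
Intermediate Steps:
I(L, d) = (13 + L)*(L + d) (I(L, d) = (L + 13)*(d + L) = (13 + L)*(L + d))
-102 - 70*I(11, 0 - 1*0) = -102 - 70*(11² + 13*11 + 13*(0 - 1*0) + 11*(0 - 1*0)) = -102 - 70*(121 + 143 + 13*(0 + 0) + 11*(0 + 0)) = -102 - 70*(121 + 143 + 13*0 + 11*0) = -102 - 70*(121 + 143 + 0 + 0) = -102 - 70*264 = -102 - 18480 = -18582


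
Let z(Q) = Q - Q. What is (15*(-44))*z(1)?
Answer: 0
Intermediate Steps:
z(Q) = 0
(15*(-44))*z(1) = (15*(-44))*0 = -660*0 = 0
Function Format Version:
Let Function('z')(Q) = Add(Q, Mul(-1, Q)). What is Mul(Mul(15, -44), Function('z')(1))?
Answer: 0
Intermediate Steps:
Function('z')(Q) = 0
Mul(Mul(15, -44), Function('z')(1)) = Mul(Mul(15, -44), 0) = Mul(-660, 0) = 0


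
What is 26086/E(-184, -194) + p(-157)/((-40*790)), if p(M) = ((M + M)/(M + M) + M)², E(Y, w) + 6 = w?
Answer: -1036481/7900 ≈ -131.20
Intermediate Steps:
E(Y, w) = -6 + w
p(M) = (1 + M)² (p(M) = ((2*M)/((2*M)) + M)² = ((2*M)*(1/(2*M)) + M)² = (1 + M)²)
26086/E(-184, -194) + p(-157)/((-40*790)) = 26086/(-6 - 194) + (1 - 157)²/((-40*790)) = 26086/(-200) + (-156)²/(-31600) = 26086*(-1/200) + 24336*(-1/31600) = -13043/100 - 1521/1975 = -1036481/7900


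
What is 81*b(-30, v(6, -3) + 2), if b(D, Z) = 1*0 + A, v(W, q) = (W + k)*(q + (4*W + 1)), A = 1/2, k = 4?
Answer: 81/2 ≈ 40.500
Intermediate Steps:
A = ½ ≈ 0.50000
v(W, q) = (4 + W)*(1 + q + 4*W) (v(W, q) = (W + 4)*(q + (4*W + 1)) = (4 + W)*(q + (1 + 4*W)) = (4 + W)*(1 + q + 4*W))
b(D, Z) = ½ (b(D, Z) = 1*0 + ½ = 0 + ½ = ½)
81*b(-30, v(6, -3) + 2) = 81*(½) = 81/2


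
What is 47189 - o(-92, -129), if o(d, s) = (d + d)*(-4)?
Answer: 46453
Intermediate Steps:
o(d, s) = -8*d (o(d, s) = (2*d)*(-4) = -8*d)
47189 - o(-92, -129) = 47189 - (-8)*(-92) = 47189 - 1*736 = 47189 - 736 = 46453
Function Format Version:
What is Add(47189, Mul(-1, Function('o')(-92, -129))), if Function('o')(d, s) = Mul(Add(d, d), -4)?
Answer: 46453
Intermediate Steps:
Function('o')(d, s) = Mul(-8, d) (Function('o')(d, s) = Mul(Mul(2, d), -4) = Mul(-8, d))
Add(47189, Mul(-1, Function('o')(-92, -129))) = Add(47189, Mul(-1, Mul(-8, -92))) = Add(47189, Mul(-1, 736)) = Add(47189, -736) = 46453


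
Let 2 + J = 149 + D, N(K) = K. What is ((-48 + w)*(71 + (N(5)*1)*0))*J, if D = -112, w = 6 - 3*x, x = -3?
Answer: -82005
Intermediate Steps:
w = 15 (w = 6 - 3*(-3) = 6 + 9 = 15)
J = 35 (J = -2 + (149 - 112) = -2 + 37 = 35)
((-48 + w)*(71 + (N(5)*1)*0))*J = ((-48 + 15)*(71 + (5*1)*0))*35 = -33*(71 + 5*0)*35 = -33*(71 + 0)*35 = -33*71*35 = -2343*35 = -82005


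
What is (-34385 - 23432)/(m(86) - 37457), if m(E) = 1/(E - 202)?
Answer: 394516/255589 ≈ 1.5436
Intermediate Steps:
m(E) = 1/(-202 + E)
(-34385 - 23432)/(m(86) - 37457) = (-34385 - 23432)/(1/(-202 + 86) - 37457) = -57817/(1/(-116) - 37457) = -57817/(-1/116 - 37457) = -57817/(-4345013/116) = -57817*(-116/4345013) = 394516/255589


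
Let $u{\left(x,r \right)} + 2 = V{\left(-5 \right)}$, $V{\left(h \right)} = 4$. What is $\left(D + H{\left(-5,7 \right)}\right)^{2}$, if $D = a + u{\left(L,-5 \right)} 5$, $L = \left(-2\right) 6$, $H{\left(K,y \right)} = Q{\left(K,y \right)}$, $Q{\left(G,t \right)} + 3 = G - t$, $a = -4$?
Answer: $81$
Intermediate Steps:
$Q{\left(G,t \right)} = -3 + G - t$ ($Q{\left(G,t \right)} = -3 + \left(G - t\right) = -3 + G - t$)
$H{\left(K,y \right)} = -3 + K - y$
$L = -12$
$u{\left(x,r \right)} = 2$ ($u{\left(x,r \right)} = -2 + 4 = 2$)
$D = 6$ ($D = -4 + 2 \cdot 5 = -4 + 10 = 6$)
$\left(D + H{\left(-5,7 \right)}\right)^{2} = \left(6 - 15\right)^{2} = \left(-9\right)^{2} = 81$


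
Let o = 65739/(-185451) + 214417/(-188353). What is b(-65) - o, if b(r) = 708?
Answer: 8260921514886/11643417401 ≈ 709.49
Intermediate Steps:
o = -17381994978/11643417401 (o = 65739*(-1/185451) + 214417*(-1/188353) = -21913/61817 - 214417/188353 = -17381994978/11643417401 ≈ -1.4929)
b(-65) - o = 708 - 1*(-17381994978/11643417401) = 708 + 17381994978/11643417401 = 8260921514886/11643417401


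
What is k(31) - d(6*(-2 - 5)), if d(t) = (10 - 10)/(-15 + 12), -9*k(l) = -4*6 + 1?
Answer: 23/9 ≈ 2.5556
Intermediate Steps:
k(l) = 23/9 (k(l) = -(-4*6 + 1)/9 = -(-24 + 1)/9 = -⅑*(-23) = 23/9)
d(t) = 0 (d(t) = 0/(-3) = 0*(-⅓) = 0)
k(31) - d(6*(-2 - 5)) = 23/9 - 1*0 = 23/9 + 0 = 23/9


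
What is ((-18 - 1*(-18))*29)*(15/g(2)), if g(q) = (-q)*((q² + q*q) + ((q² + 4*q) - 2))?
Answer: 0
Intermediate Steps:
g(q) = -q*(-2 + 3*q² + 4*q) (g(q) = (-q)*((q² + q²) + (-2 + q² + 4*q)) = (-q)*(2*q² + (-2 + q² + 4*q)) = (-q)*(-2 + 3*q² + 4*q) = -q*(-2 + 3*q² + 4*q))
((-18 - 1*(-18))*29)*(15/g(2)) = ((-18 - 1*(-18))*29)*(15/((2*(2 - 4*2 - 3*2²)))) = ((-18 + 18)*29)*(15/((2*(2 - 8 - 3*4)))) = (0*29)*(15/((2*(2 - 8 - 12)))) = 0*(15/((2*(-18)))) = 0*(15/(-36)) = 0*(15*(-1/36)) = 0*(-5/12) = 0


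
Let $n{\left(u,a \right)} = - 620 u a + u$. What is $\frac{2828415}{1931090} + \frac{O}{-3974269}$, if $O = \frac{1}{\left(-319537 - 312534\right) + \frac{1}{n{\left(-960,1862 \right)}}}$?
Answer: $\frac{17306015256172962629645403}{11815618641901546720569818} \approx 1.4647$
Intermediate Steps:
$n{\left(u,a \right)} = u - 620 a u$ ($n{\left(u,a \right)} = - 620 a u + u = u - 620 a u$)
$O = - \frac{1108261440}{700499916642239}$ ($O = \frac{1}{\left(-319537 - 312534\right) + \frac{1}{\left(-960\right) \left(1 - 1154440\right)}} = \frac{1}{-632071 + \frac{1}{\left(-960\right) \left(1 - 1154440\right)}} = \frac{1}{-632071 + \frac{1}{\left(-960\right) \left(-1154439\right)}} = \frac{1}{-632071 + \frac{1}{1108261440}} = \frac{1}{- \frac{700499916642239}{1108261440}} = - \frac{1108261440}{700499916642239} \approx -1.5821 \cdot 10^{-6}$)
$\frac{2828415}{1931090} + \frac{O}{-3974269} = \frac{2828415}{1931090} - \frac{1108261440}{700499916642239 \left(-3974269\right)} = 2828415 \cdot \frac{1}{1931090} - - \frac{85250880}{214151931016448811407} = \frac{565683}{386218} + \frac{85250880}{214151931016448811407} = \frac{17306015256172962629645403}{11815618641901546720569818}$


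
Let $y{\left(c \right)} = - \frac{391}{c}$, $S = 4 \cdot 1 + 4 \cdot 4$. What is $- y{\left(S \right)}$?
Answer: $\frac{391}{20} \approx 19.55$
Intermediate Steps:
$S = 20$ ($S = 4 + 16 = 20$)
$- y{\left(S \right)} = - \frac{-391}{20} = \left(-1\right) \left(- \frac{391}{20}\right) = \frac{391}{20}$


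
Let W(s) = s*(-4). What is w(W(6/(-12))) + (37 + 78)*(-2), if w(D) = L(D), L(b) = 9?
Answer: -221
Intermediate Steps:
W(s) = -4*s
w(D) = 9
w(W(6/(-12))) + (37 + 78)*(-2) = 9 + (37 + 78)*(-2) = 9 + 115*(-2) = 9 - 230 = -221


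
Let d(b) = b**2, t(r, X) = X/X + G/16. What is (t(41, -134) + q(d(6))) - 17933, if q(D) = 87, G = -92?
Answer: -71403/4 ≈ -17851.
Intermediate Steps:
t(r, X) = -19/4 (t(r, X) = X/X - 92/16 = 1 - 92*1/16 = 1 - 23/4 = -19/4)
(t(41, -134) + q(d(6))) - 17933 = (-19/4 + 87) - 17933 = 329/4 - 17933 = -71403/4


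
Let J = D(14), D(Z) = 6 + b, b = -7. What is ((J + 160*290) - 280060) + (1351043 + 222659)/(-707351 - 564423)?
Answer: -148582779158/635887 ≈ -2.3366e+5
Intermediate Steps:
D(Z) = -1 (D(Z) = 6 - 7 = -1)
J = -1
((J + 160*290) - 280060) + (1351043 + 222659)/(-707351 - 564423) = ((-1 + 160*290) - 280060) + (1351043 + 222659)/(-707351 - 564423) = ((-1 + 46400) - 280060) + 1573702/(-1271774) = (46399 - 280060) + 1573702*(-1/1271774) = -233661 - 786851/635887 = -148582779158/635887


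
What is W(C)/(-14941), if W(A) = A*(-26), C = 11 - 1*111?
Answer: -2600/14941 ≈ -0.17402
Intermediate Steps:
C = -100 (C = 11 - 111 = -100)
W(A) = -26*A
W(C)/(-14941) = -26*(-100)/(-14941) = 2600*(-1/14941) = -2600/14941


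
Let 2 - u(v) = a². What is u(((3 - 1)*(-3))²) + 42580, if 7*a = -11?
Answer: 2086397/49 ≈ 42580.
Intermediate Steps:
a = -11/7 (a = (⅐)*(-11) = -11/7 ≈ -1.5714)
u(v) = -23/49 (u(v) = 2 - (-11/7)² = 2 - 1*121/49 = 2 - 121/49 = -23/49)
u(((3 - 1)*(-3))²) + 42580 = -23/49 + 42580 = 2086397/49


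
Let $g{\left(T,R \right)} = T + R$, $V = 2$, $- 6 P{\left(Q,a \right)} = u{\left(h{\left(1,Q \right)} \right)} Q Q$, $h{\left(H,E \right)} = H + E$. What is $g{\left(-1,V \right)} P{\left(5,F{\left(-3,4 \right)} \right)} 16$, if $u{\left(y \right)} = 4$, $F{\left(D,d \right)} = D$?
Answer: $- \frac{800}{3} \approx -266.67$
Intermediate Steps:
$h{\left(H,E \right)} = E + H$
$P{\left(Q,a \right)} = - \frac{2 Q^{2}}{3}$ ($P{\left(Q,a \right)} = - \frac{4 Q Q}{6} = - \frac{4 Q^{2}}{6} = - \frac{2 Q^{2}}{3}$)
$g{\left(T,R \right)} = R + T$
$g{\left(-1,V \right)} P{\left(5,F{\left(-3,4 \right)} \right)} 16 = \left(2 - 1\right) \left(- \frac{2 \cdot 5^{2}}{3}\right) 16 = 1 \left(\left(- \frac{2}{3}\right) 25\right) 16 = 1 \left(- \frac{50}{3}\right) 16 = \left(- \frac{50}{3}\right) 16 = - \frac{800}{3}$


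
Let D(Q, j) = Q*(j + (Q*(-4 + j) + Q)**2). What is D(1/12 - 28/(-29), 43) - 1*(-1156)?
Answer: 8026425827/2634012 ≈ 3047.2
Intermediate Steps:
D(Q, j) = Q*(j + (Q + Q*(-4 + j))**2)
D(1/12 - 28/(-29), 43) - 1*(-1156) = (1/12 - 28/(-29))*(43 + (1/12 - 28/(-29))**2*(-3 + 43)**2) - 1*(-1156) = (1*(1/12) - 28*(-1/29))*(43 + (1*(1/12) - 28*(-1/29))**2*40**2) + 1156 = (1/12 + 28/29)*(43 + (1/12 + 28/29)**2*1600) + 1156 = 365*(43 + (365/348)**2*1600)/348 + 1156 = 365*(43 + (133225/121104)*1600)/348 + 1156 = 365*(43 + 13322500/7569)/348 + 1156 = (365/348)*(13647967/7569) + 1156 = 4981507955/2634012 + 1156 = 8026425827/2634012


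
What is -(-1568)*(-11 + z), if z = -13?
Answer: -37632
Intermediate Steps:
-(-1568)*(-11 + z) = -(-1568)*(-11 - 13) = -(-1568)*(-24) = -224*168 = -37632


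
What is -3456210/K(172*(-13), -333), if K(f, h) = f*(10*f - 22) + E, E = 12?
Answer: -1728105/25023082 ≈ -0.069060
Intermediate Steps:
K(f, h) = 12 + f*(-22 + 10*f) (K(f, h) = f*(10*f - 22) + 12 = f*(-22 + 10*f) + 12 = 12 + f*(-22 + 10*f))
-3456210/K(172*(-13), -333) = -3456210/(12 - 3784*(-13) + 10*(172*(-13))**2) = -3456210/(12 - 22*(-2236) + 10*(-2236)**2) = -3456210/(12 + 49192 + 10*4999696) = -3456210/(12 + 49192 + 49996960) = -3456210/50046164 = -3456210*1/50046164 = -1728105/25023082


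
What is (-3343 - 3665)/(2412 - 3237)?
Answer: 2336/275 ≈ 8.4945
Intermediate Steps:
(-3343 - 3665)/(2412 - 3237) = -7008/(-825) = -7008*(-1/825) = 2336/275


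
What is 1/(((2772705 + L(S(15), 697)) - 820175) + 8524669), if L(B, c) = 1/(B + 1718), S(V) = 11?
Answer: 1729/18115077072 ≈ 9.5445e-8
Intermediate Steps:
L(B, c) = 1/(1718 + B)
1/(((2772705 + L(S(15), 697)) - 820175) + 8524669) = 1/(((2772705 + 1/(1718 + 11)) - 820175) + 8524669) = 1/(((2772705 + 1/1729) - 820175) + 8524669) = 1/((4794006946/1729 - 820175) + 8524669) = 1/(3375924371/1729 + 8524669) = 1/(18115077072/1729) = 1729/18115077072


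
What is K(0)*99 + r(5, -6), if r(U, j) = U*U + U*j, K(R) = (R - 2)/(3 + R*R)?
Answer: -71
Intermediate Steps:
K(R) = (-2 + R)/(3 + R²)
r(U, j) = U² + U*j
K(0)*99 + r(5, -6) = ((-2 + 0)/(3 + 0²))*99 + 5*(5 - 6) = (-2/(3 + 0))*99 + 5*(-1) = (-2/3)*99 - 5 = ((⅓)*(-2))*99 - 5 = -⅔*99 - 5 = -66 - 5 = -71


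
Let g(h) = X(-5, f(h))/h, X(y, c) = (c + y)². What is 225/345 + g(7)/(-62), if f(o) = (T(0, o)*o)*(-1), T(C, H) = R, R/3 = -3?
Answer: -35431/4991 ≈ -7.0990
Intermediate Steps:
R = -9 (R = 3*(-3) = -9)
T(C, H) = -9
f(o) = 9*o (f(o) = -9*o*(-1) = 9*o)
g(h) = (-5 + 9*h)²/h (g(h) = (9*h - 5)²/h = (-5 + 9*h)²/h)
225/345 + g(7)/(-62) = 225/345 + ((5 - 9*7)²/7)/(-62) = 225*(1/345) + ((5 - 63)²/7)*(-1/62) = 15/23 + ((⅐)*(-58)²)*(-1/62) = 15/23 + ((⅐)*3364)*(-1/62) = 15/23 + (3364/7)*(-1/62) = 15/23 - 1682/217 = -35431/4991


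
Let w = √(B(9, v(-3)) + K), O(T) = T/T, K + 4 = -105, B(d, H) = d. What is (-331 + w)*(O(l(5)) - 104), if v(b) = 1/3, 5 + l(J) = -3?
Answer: 34093 - 1030*I ≈ 34093.0 - 1030.0*I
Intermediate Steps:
l(J) = -8 (l(J) = -5 - 3 = -8)
v(b) = ⅓
K = -109 (K = -4 - 105 = -109)
O(T) = 1
w = 10*I (w = √(9 - 109) = √(-100) = 10*I ≈ 10.0*I)
(-331 + w)*(O(l(5)) - 104) = (-331 + 10*I)*(1 - 104) = (-331 + 10*I)*(-103) = 34093 - 1030*I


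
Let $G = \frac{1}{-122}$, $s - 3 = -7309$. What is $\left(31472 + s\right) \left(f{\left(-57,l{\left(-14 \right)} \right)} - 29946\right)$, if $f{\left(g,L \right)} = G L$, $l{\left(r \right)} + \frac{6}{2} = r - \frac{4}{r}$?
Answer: $- \frac{309007826661}{427} \approx -7.2367 \cdot 10^{8}$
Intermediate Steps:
$s = -7306$ ($s = 3 - 7309 = -7306$)
$G = - \frac{1}{122} \approx -0.0081967$
$l{\left(r \right)} = -3 + r - \frac{4}{r}$ ($l{\left(r \right)} = -3 + \left(r - \frac{4}{r}\right) = -3 + r - \frac{4}{r}$)
$f{\left(g,L \right)} = - \frac{L}{122}$
$\left(31472 + s\right) \left(f{\left(-57,l{\left(-14 \right)} \right)} - 29946\right) = \left(31472 - 7306\right) \left(- \frac{-3 - 14 - \frac{4}{-14}}{122} - 29946\right) = 24166 \left(- \frac{-3 - 14 - - \frac{2}{7}}{122} - 29946\right) = 24166 \left(- \frac{-3 - 14 + \frac{2}{7}}{122} - 29946\right) = 24166 \left(\left(- \frac{1}{122}\right) \left(- \frac{117}{7}\right) - 29946\right) = 24166 \left(\frac{117}{854} - 29946\right) = 24166 \left(- \frac{25573767}{854}\right) = - \frac{309007826661}{427}$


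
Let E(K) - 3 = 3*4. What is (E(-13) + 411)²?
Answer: 181476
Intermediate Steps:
E(K) = 15 (E(K) = 3 + 3*4 = 3 + 12 = 15)
(E(-13) + 411)² = (15 + 411)² = 426² = 181476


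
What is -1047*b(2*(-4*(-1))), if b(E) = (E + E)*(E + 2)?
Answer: -167520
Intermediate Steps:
b(E) = 2*E*(2 + E) (b(E) = (2*E)*(2 + E) = 2*E*(2 + E))
-1047*b(2*(-4*(-1))) = -2094*2*(-4*(-1))*(2 + 2*(-4*(-1))) = -2094*2*4*(2 + 2*4) = -2094*8*(2 + 8) = -2094*8*10 = -1047*160 = -167520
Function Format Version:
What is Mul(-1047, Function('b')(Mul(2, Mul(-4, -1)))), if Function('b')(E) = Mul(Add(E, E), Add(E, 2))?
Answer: -167520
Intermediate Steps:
Function('b')(E) = Mul(2, E, Add(2, E)) (Function('b')(E) = Mul(Mul(2, E), Add(2, E)) = Mul(2, E, Add(2, E)))
Mul(-1047, Function('b')(Mul(2, Mul(-4, -1)))) = Mul(-1047, Mul(2, Mul(2, Mul(-4, -1)), Add(2, Mul(2, Mul(-4, -1))))) = Mul(-1047, Mul(2, Mul(2, 4), Add(2, Mul(2, 4)))) = Mul(-1047, Mul(2, 8, Add(2, 8))) = Mul(-1047, Mul(2, 8, 10)) = Mul(-1047, 160) = -167520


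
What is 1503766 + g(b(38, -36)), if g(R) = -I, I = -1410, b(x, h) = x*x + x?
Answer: 1505176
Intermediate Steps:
b(x, h) = x + x² (b(x, h) = x² + x = x + x²)
g(R) = 1410 (g(R) = -1*(-1410) = 1410)
1503766 + g(b(38, -36)) = 1503766 + 1410 = 1505176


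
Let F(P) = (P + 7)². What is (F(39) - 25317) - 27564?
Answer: -50765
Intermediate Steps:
F(P) = (7 + P)²
(F(39) - 25317) - 27564 = ((7 + 39)² - 25317) - 27564 = (46² - 25317) - 27564 = (2116 - 25317) - 27564 = -23201 - 27564 = -50765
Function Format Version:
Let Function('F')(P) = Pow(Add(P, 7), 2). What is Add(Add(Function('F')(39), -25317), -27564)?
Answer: -50765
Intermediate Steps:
Function('F')(P) = Pow(Add(7, P), 2)
Add(Add(Function('F')(39), -25317), -27564) = Add(Add(Pow(Add(7, 39), 2), -25317), -27564) = Add(Add(Pow(46, 2), -25317), -27564) = Add(Add(2116, -25317), -27564) = Add(-23201, -27564) = -50765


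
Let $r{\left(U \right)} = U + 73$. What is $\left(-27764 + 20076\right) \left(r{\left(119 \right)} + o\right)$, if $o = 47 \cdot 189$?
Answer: $-69768600$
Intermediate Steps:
$o = 8883$
$r{\left(U \right)} = 73 + U$
$\left(-27764 + 20076\right) \left(r{\left(119 \right)} + o\right) = \left(-27764 + 20076\right) \left(\left(73 + 119\right) + 8883\right) = - 7688 \left(192 + 8883\right) = \left(-7688\right) 9075 = -69768600$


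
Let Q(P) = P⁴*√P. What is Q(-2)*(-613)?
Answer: -9808*I*√2 ≈ -13871.0*I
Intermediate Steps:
Q(P) = P^(9/2)
Q(-2)*(-613) = (-2)^(9/2)*(-613) = (16*I*√2)*(-613) = -9808*I*√2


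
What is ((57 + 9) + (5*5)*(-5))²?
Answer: 3481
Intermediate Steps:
((57 + 9) + (5*5)*(-5))² = (66 + 25*(-5))² = (66 - 125)² = (-59)² = 3481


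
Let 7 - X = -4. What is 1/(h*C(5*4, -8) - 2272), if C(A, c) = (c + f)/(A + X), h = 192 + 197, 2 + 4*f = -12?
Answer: -62/149811 ≈ -0.00041385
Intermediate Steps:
X = 11 (X = 7 - 1*(-4) = 7 + 4 = 11)
f = -7/2 (f = -½ + (¼)*(-12) = -½ - 3 = -7/2 ≈ -3.5000)
h = 389
C(A, c) = (-7/2 + c)/(11 + A) (C(A, c) = (c - 7/2)/(A + 11) = (-7/2 + c)/(11 + A))
1/(h*C(5*4, -8) - 2272) = 1/(389*((-7/2 - 8)/(11 + 5*4)) - 2272) = 1/(389*(-23/2/(11 + 20)) - 2272) = 1/(389*(-23/2/31) - 2272) = 1/(389*((1/31)*(-23/2)) - 2272) = 1/(389*(-23/62) - 2272) = 1/(-8947/62 - 2272) = 1/(-149811/62) = -62/149811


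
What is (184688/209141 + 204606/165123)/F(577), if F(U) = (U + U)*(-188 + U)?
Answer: 4071541115/861250834444931 ≈ 4.7275e-6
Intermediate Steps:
F(U) = 2*U*(-188 + U) (F(U) = (2*U)*(-188 + U) = 2*U*(-188 + U))
(184688/209141 + 204606/165123)/F(577) = (184688/209141 + 204606/165123)/((2*577*(-188 + 577))) = (184688*(1/209141) + 204606*(1/165123))/((2*577*389)) = (184688/209141 + 22734/18347)/448906 = (8143082230/3837109927)*(1/448906) = 4071541115/861250834444931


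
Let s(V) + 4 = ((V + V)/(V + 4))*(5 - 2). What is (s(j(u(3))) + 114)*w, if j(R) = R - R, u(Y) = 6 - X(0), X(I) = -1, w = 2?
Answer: 220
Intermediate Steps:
u(Y) = 7 (u(Y) = 6 - 1*(-1) = 6 + 1 = 7)
j(R) = 0
s(V) = -4 + 6*V/(4 + V) (s(V) = -4 + ((V + V)/(V + 4))*(5 - 2) = -4 + ((2*V)/(4 + V))*3 = -4 + (2*V/(4 + V))*3 = -4 + 6*V/(4 + V))
(s(j(u(3))) + 114)*w = (2*(-8 + 0)/(4 + 0) + 114)*2 = (2*(-8)/4 + 114)*2 = (2*(¼)*(-8) + 114)*2 = (-4 + 114)*2 = 110*2 = 220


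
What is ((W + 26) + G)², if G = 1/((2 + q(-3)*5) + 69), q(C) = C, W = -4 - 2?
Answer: 1256641/3136 ≈ 400.71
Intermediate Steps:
W = -6
G = 1/56 (G = 1/((2 - 3*5) + 69) = 1/((2 - 15) + 69) = 1/(-13 + 69) = 1/56 ≈ 0.017857)
((W + 26) + G)² = ((-6 + 26) + 1/56)² = (20 + 1/56)² = (1121/56)² = 1256641/3136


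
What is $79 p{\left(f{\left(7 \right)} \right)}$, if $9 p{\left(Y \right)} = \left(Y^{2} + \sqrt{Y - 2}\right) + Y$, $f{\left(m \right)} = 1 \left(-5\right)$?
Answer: $\frac{1580}{9} + \frac{79 i \sqrt{7}}{9} \approx 175.56 + 23.224 i$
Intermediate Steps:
$f{\left(m \right)} = -5$
$p{\left(Y \right)} = \frac{Y}{9} + \frac{Y^{2}}{9} + \frac{\sqrt{-2 + Y}}{9}$ ($p{\left(Y \right)} = \frac{\left(Y^{2} + \sqrt{Y - 2}\right) + Y}{9} = \frac{\left(Y^{2} + \sqrt{-2 + Y}\right) + Y}{9} = \frac{Y + Y^{2} + \sqrt{-2 + Y}}{9} = \frac{Y}{9} + \frac{Y^{2}}{9} + \frac{\sqrt{-2 + Y}}{9}$)
$79 p{\left(f{\left(7 \right)} \right)} = 79 \left(\frac{1}{9} \left(-5\right) + \frac{\left(-5\right)^{2}}{9} + \frac{\sqrt{-2 - 5}}{9}\right) = 79 \left(- \frac{5}{9} + \frac{1}{9} \cdot 25 + \frac{\sqrt{-7}}{9}\right) = 79 \left(- \frac{5}{9} + \frac{25}{9} + \frac{i \sqrt{7}}{9}\right) = 79 \left(\frac{20}{9} + \frac{i \sqrt{7}}{9}\right) = \frac{1580}{9} + \frac{79 i \sqrt{7}}{9}$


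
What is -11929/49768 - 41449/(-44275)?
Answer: 1534677357/2203478200 ≈ 0.69648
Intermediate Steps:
-11929/49768 - 41449/(-44275) = -11929*1/49768 - 41449*(-1/44275) = -11929/49768 + 41449/44275 = 1534677357/2203478200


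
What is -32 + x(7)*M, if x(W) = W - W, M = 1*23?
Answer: -32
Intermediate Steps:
M = 23
x(W) = 0
-32 + x(7)*M = -32 + 0*23 = -32 + 0 = -32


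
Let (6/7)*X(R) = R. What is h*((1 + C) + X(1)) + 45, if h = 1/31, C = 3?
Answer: 271/6 ≈ 45.167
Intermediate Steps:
h = 1/31 ≈ 0.032258
X(R) = 7*R/6
h*((1 + C) + X(1)) + 45 = ((1 + 3) + (7/6)*1)/31 + 45 = (4 + 7/6)/31 + 45 = (1/31)*(31/6) + 45 = ⅙ + 45 = 271/6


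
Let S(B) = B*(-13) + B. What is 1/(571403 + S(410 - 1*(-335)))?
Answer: 1/562463 ≈ 1.7779e-6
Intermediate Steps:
S(B) = -12*B (S(B) = -13*B + B = -12*B)
1/(571403 + S(410 - 1*(-335))) = 1/(571403 - 12*(410 - 1*(-335))) = 1/(571403 - 12*(410 + 335)) = 1/(571403 - 12*745) = 1/(571403 - 8940) = 1/562463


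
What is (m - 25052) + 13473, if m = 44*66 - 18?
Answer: -8693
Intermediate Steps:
m = 2886 (m = 2904 - 18 = 2886)
(m - 25052) + 13473 = (2886 - 25052) + 13473 = -22166 + 13473 = -8693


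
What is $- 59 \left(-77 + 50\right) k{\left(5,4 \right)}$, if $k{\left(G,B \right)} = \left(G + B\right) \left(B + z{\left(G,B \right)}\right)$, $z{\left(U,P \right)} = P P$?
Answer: $286740$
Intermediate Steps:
$z{\left(U,P \right)} = P^{2}$
$k{\left(G,B \right)} = \left(B + G\right) \left(B + B^{2}\right)$ ($k{\left(G,B \right)} = \left(G + B\right) \left(B + B^{2}\right) = \left(B + G\right) \left(B + B^{2}\right)$)
$- 59 \left(-77 + 50\right) k{\left(5,4 \right)} = - 59 \left(-77 + 50\right) 4 \left(4 + 5 + 4^{2} + 4 \cdot 5\right) = \left(-59\right) \left(-27\right) 4 \left(4 + 5 + 16 + 20\right) = 1593 \cdot 4 \cdot 45 = 1593 \cdot 180 = 286740$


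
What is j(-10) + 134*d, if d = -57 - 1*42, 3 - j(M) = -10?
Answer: -13253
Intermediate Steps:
j(M) = 13 (j(M) = 3 - 1*(-10) = 3 + 10 = 13)
d = -99 (d = -57 - 42 = -99)
j(-10) + 134*d = 13 + 134*(-99) = 13 - 13266 = -13253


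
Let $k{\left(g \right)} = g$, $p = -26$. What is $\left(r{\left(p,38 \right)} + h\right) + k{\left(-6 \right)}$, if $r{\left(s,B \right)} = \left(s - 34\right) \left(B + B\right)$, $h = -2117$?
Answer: $-6683$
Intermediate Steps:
$r{\left(s,B \right)} = 2 B \left(-34 + s\right)$ ($r{\left(s,B \right)} = \left(-34 + s\right) 2 B = 2 B \left(-34 + s\right)$)
$\left(r{\left(p,38 \right)} + h\right) + k{\left(-6 \right)} = \left(2 \cdot 38 \left(-34 - 26\right) - 2117\right) - 6 = \left(2 \cdot 38 \left(-60\right) - 2117\right) - 6 = \left(-4560 - 2117\right) - 6 = -6677 - 6 = -6683$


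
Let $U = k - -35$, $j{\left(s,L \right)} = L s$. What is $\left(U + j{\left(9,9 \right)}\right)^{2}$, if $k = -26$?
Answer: $8100$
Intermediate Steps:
$U = 9$ ($U = -26 - -35 = -26 + 35 = 9$)
$\left(U + j{\left(9,9 \right)}\right)^{2} = \left(9 + 9 \cdot 9\right)^{2} = \left(9 + 81\right)^{2} = 90^{2} = 8100$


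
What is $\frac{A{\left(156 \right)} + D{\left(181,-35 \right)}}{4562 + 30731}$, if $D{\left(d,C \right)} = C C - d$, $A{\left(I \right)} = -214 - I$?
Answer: $\frac{674}{35293} \approx 0.019097$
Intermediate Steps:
$D{\left(d,C \right)} = C^{2} - d$
$\frac{A{\left(156 \right)} + D{\left(181,-35 \right)}}{4562 + 30731} = \frac{\left(-214 - 156\right) + \left(\left(-35\right)^{2} - 181\right)}{4562 + 30731} = \frac{\left(-214 - 156\right) + \left(1225 - 181\right)}{35293} = \left(-370 + 1044\right) \frac{1}{35293} = 674 \cdot \frac{1}{35293} = \frac{674}{35293}$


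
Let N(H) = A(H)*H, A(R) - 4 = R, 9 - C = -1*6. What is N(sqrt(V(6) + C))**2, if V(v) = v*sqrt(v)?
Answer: (4 + sqrt(3)*sqrt(5 + 2*sqrt(6)))**2*(15 + 6*sqrt(6)) ≈ 2651.7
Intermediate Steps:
C = 15 (C = 9 - (-1)*6 = 9 - 1*(-6) = 9 + 6 = 15)
A(R) = 4 + R
V(v) = v**(3/2)
N(H) = H*(4 + H) (N(H) = (4 + H)*H = H*(4 + H))
N(sqrt(V(6) + C))**2 = (sqrt(6**(3/2) + 15)*(4 + sqrt(6**(3/2) + 15)))**2 = (sqrt(6*sqrt(6) + 15)*(4 + sqrt(6*sqrt(6) + 15)))**2 = (sqrt(15 + 6*sqrt(6))*(4 + sqrt(15 + 6*sqrt(6))))**2 = (4 + sqrt(15 + 6*sqrt(6)))**2*(15 + 6*sqrt(6))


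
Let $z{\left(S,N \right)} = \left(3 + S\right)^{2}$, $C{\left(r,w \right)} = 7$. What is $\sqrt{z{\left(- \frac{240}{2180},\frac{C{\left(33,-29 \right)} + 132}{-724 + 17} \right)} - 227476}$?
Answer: $\frac{i \sqrt{2702543131}}{109} \approx 476.94 i$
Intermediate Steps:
$\sqrt{z{\left(- \frac{240}{2180},\frac{C{\left(33,-29 \right)} + 132}{-724 + 17} \right)} - 227476} = \sqrt{\left(3 - \frac{240}{2180}\right)^{2} - 227476} = \sqrt{\left(3 - \frac{12}{109}\right)^{2} - 227476} = \sqrt{\left(\frac{315}{109}\right)^{2} - 227476} = \sqrt{\frac{99225}{11881} - 227476} = \sqrt{- \frac{2702543131}{11881}} = \frac{i \sqrt{2702543131}}{109}$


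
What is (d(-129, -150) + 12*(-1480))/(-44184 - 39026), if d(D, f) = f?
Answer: 1791/8321 ≈ 0.21524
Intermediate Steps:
(d(-129, -150) + 12*(-1480))/(-44184 - 39026) = (-150 + 12*(-1480))/(-44184 - 39026) = (-150 - 17760)/(-83210) = -17910*(-1/83210) = 1791/8321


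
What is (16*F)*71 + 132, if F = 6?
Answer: 6948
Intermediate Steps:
(16*F)*71 + 132 = (16*6)*71 + 132 = 96*71 + 132 = 6816 + 132 = 6948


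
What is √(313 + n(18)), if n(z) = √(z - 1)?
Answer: √(313 + √17) ≈ 17.808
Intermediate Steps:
n(z) = √(-1 + z)
√(313 + n(18)) = √(313 + √(-1 + 18)) = √(313 + √17)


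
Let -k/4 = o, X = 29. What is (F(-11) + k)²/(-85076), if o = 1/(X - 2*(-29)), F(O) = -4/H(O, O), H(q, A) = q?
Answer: -23104/19479192381 ≈ -1.1861e-6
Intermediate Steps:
F(O) = -4/O
o = 1/87 (o = 1/(29 - 2*(-29)) = 1/(29 + 58) = 1/87 ≈ 0.011494)
k = -4/87 (k = -4*1/87 = -4/87 ≈ -0.045977)
(F(-11) + k)²/(-85076) = (-4/(-11) - 4/87)²/(-85076) = (-4*(-1/11) - 4/87)²*(-1/85076) = (4/11 - 4/87)²*(-1/85076) = (304/957)²*(-1/85076) = (92416/915849)*(-1/85076) = -23104/19479192381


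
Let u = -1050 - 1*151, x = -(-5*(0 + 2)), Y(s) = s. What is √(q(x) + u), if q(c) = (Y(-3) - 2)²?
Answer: 14*I*√6 ≈ 34.293*I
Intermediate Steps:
x = 10 (x = -(-5*2) = -(-10) = -1*(-10) = 10)
q(c) = 25 (q(c) = (-3 - 2)² = (-5)² = 25)
u = -1201 (u = -1050 - 151 = -1201)
√(q(x) + u) = √(25 - 1201) = √(-1176) = 14*I*√6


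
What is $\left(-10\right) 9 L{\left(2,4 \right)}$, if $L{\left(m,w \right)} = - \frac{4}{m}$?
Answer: $180$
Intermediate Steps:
$\left(-10\right) 9 L{\left(2,4 \right)} = \left(-10\right) 9 \left(- \frac{4}{2}\right) = - 90 \left(\left(-4\right) \frac{1}{2}\right) = \left(-90\right) \left(-2\right) = 180$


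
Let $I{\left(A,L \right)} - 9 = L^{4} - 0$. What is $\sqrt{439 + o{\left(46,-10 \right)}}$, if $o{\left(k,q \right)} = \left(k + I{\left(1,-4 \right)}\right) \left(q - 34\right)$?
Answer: $i \sqrt{13245} \approx 115.09 i$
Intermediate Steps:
$I{\left(A,L \right)} = 9 + L^{4}$ ($I{\left(A,L \right)} = 9 + \left(L^{4} - 0\right) = 9 + \left(L^{4} + 0\right) = 9 + L^{4}$)
$o{\left(k,q \right)} = \left(-34 + q\right) \left(265 + k\right)$ ($o{\left(k,q \right)} = \left(k + \left(9 + \left(-4\right)^{4}\right)\right) \left(q - 34\right) = \left(k + \left(9 + 256\right)\right) \left(-34 + q\right) = \left(k + 265\right) \left(-34 + q\right) = \left(265 + k\right) \left(-34 + q\right) = \left(-34 + q\right) \left(265 + k\right)$)
$\sqrt{439 + o{\left(46,-10 \right)}} = \sqrt{439 + \left(-9010 - 1564 + 265 \left(-10\right) + 46 \left(-10\right)\right)} = \sqrt{439 - 13684} = \sqrt{-13245} = i \sqrt{13245}$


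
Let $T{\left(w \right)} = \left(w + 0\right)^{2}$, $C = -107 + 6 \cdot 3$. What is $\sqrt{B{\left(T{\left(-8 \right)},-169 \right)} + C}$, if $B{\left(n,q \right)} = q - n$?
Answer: $i \sqrt{322} \approx 17.944 i$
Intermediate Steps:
$C = -89$ ($C = -107 + 18 = -89$)
$T{\left(w \right)} = w^{2}$
$\sqrt{B{\left(T{\left(-8 \right)},-169 \right)} + C} = \sqrt{\left(-169 - \left(-8\right)^{2}\right) - 89} = \sqrt{\left(-169 - 64\right) - 89} = \sqrt{-233 - 89} = \sqrt{-322} = i \sqrt{322}$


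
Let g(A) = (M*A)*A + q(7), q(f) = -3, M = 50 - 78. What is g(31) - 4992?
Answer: -31903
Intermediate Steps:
M = -28
g(A) = -3 - 28*A**2 (g(A) = (-28*A)*A - 3 = -28*A**2 - 3 = -3 - 28*A**2)
g(31) - 4992 = (-3 - 28*31**2) - 4992 = (-3 - 28*961) - 4992 = (-3 - 26908) - 4992 = -26911 - 4992 = -31903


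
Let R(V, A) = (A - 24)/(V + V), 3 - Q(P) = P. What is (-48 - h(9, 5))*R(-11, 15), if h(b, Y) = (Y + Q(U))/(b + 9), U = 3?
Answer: -79/4 ≈ -19.750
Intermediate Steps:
Q(P) = 3 - P
R(V, A) = (-24 + A)/(2*V) (R(V, A) = (-24 + A)/((2*V)) = (-24 + A)*(1/(2*V)) = (-24 + A)/(2*V))
h(b, Y) = Y/(9 + b) (h(b, Y) = (Y + (3 - 1*3))/(b + 9) = (Y + (3 - 3))/(9 + b) = (Y + 0)/(9 + b) = Y/(9 + b))
(-48 - h(9, 5))*R(-11, 15) = (-48 - 5/(9 + 9))*((½)*(-24 + 15)/(-11)) = (-48 - 5/18)*((½)*(-1/11)*(-9)) = (-48 - 5/18)*(9/22) = -869/18*9/22 = -79/4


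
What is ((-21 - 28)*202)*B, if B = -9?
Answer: 89082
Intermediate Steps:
((-21 - 28)*202)*B = ((-21 - 28)*202)*(-9) = -49*202*(-9) = -9898*(-9) = 89082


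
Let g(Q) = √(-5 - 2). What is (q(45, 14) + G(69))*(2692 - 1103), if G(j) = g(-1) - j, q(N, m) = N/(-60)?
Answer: -443331/4 + 1589*I*√7 ≈ -1.1083e+5 + 4204.1*I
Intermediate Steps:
g(Q) = I*√7 (g(Q) = √(-7) = I*√7)
q(N, m) = -N/60 (q(N, m) = N*(-1/60) = -N/60)
G(j) = -j + I*√7 (G(j) = I*√7 - j = -j + I*√7)
(q(45, 14) + G(69))*(2692 - 1103) = (-1/60*45 + (-1*69 + I*√7))*(2692 - 1103) = (-¾ + (-69 + I*√7))*1589 = (-279/4 + I*√7)*1589 = -443331/4 + 1589*I*√7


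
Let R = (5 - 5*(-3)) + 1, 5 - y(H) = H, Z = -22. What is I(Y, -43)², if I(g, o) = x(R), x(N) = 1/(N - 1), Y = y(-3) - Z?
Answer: 1/400 ≈ 0.0025000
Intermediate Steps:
y(H) = 5 - H
R = 21 (R = (5 + 15) + 1 = 20 + 1 = 21)
Y = 30 (Y = (5 - 1*(-3)) - 1*(-22) = (5 + 3) + 22 = 8 + 22 = 30)
x(N) = 1/(-1 + N)
I(g, o) = 1/20 (I(g, o) = 1/(-1 + 21) = 1/20)
I(Y, -43)² = (1/20)² = 1/400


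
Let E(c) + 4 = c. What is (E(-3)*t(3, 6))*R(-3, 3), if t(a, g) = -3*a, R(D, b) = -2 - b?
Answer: -315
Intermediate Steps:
E(c) = -4 + c
(E(-3)*t(3, 6))*R(-3, 3) = ((-4 - 3)*(-3*3))*(-2 - 1*3) = (-7*(-9))*(-2 - 3) = 63*(-5) = -315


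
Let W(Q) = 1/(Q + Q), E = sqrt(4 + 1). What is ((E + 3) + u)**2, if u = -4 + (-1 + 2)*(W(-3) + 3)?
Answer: 301/36 + 11*sqrt(5)/3 ≈ 16.560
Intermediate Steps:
E = sqrt(5) ≈ 2.2361
W(Q) = 1/(2*Q)
u = -7/6 (u = -4 + (-1 + 2)*((1/2)/(-3) + 3) = -4 + 1*((1/2)*(-1/3) + 3) = -4 + 1*(-1/6 + 3) = -4 + 1*(17/6) = -4 + 17/6 = -7/6 ≈ -1.1667)
((E + 3) + u)**2 = ((sqrt(5) + 3) - 7/6)**2 = ((3 + sqrt(5)) - 7/6)**2 = (11/6 + sqrt(5))**2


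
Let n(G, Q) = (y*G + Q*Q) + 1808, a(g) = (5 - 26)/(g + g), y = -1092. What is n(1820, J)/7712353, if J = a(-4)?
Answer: -127080007/493590592 ≈ -0.25746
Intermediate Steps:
a(g) = -21/(2*g) (a(g) = -21*1/(2*g) = -21/(2*g))
J = 21/8 (J = -21/2/(-4) = -21/2*(-1/4) = 21/8 ≈ 2.6250)
n(G, Q) = 1808 + Q**2 - 1092*G (n(G, Q) = (-1092*G + Q*Q) + 1808 = (-1092*G + Q**2) + 1808 = (Q**2 - 1092*G) + 1808 = 1808 + Q**2 - 1092*G)
n(1820, J)/7712353 = (1808 + (21/8)**2 - 1092*1820)/7712353 = (1808 + 441/64 - 1987440)*(1/7712353) = -127080007/64*1/7712353 = -127080007/493590592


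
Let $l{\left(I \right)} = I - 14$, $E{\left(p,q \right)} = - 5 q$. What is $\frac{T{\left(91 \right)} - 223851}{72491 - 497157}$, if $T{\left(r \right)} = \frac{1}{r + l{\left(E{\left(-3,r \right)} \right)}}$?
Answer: $\frac{84615679}{160523748} \approx 0.52712$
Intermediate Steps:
$l{\left(I \right)} = -14 + I$ ($l{\left(I \right)} = I - 14 = -14 + I$)
$T{\left(r \right)} = \frac{1}{-14 - 4 r}$ ($T{\left(r \right)} = \frac{1}{r - \left(14 + 5 r\right)} = \frac{1}{-14 - 4 r}$)
$\frac{T{\left(91 \right)} - 223851}{72491 - 497157} = \frac{- \frac{1}{14 + 4 \cdot 91} - 223851}{72491 - 497157} = \frac{- \frac{1}{14 + 364} - 223851}{-424666} = \left(- \frac{1}{378} - 223851\right) \left(- \frac{1}{424666}\right) = \left(- \frac{84615679}{378}\right) \left(- \frac{1}{424666}\right) = \frac{84615679}{160523748}$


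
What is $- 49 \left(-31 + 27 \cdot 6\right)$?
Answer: $-6419$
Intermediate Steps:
$- 49 \left(-31 + 27 \cdot 6\right) = - 49 \left(-31 + 162\right) = \left(-49\right) 131 = -6419$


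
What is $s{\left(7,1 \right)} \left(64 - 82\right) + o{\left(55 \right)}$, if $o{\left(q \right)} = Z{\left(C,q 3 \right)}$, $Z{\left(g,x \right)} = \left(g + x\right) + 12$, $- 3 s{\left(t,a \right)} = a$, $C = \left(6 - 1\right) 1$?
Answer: $188$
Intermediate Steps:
$C = 5$ ($C = 5 \cdot 1 = 5$)
$s{\left(t,a \right)} = - \frac{a}{3}$
$Z{\left(g,x \right)} = 12 + g + x$
$o{\left(q \right)} = 17 + 3 q$ ($o{\left(q \right)} = 12 + 5 + q 3 = 12 + 5 + 3 q = 17 + 3 q$)
$s{\left(7,1 \right)} \left(64 - 82\right) + o{\left(55 \right)} = \left(- \frac{1}{3}\right) 1 \left(64 - 82\right) + \left(17 + 3 \cdot 55\right) = \left(- \frac{1}{3}\right) \left(-18\right) + \left(17 + 165\right) = 6 + 182 = 188$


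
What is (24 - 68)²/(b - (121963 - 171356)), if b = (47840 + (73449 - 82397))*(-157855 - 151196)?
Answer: -1936/12019562099 ≈ -1.6107e-7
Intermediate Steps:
b = -12019611492 (b = (47840 - 8948)*(-309051) = 38892*(-309051) = -12019611492)
(24 - 68)²/(b - (121963 - 171356)) = (24 - 68)²/(-12019611492 - (121963 - 171356)) = (-44)²/(-12019611492 - 1*(-49393)) = 1936/(-12019611492 + 49393) = 1936/(-12019562099) = 1936*(-1/12019562099) = -1936/12019562099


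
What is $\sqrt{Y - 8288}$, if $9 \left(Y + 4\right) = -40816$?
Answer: $\frac{14 i \sqrt{589}}{3} \approx 113.26 i$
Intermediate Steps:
$Y = - \frac{40852}{9}$ ($Y = -4 + \frac{1}{9} \left(-40816\right) = -4 - \frac{40816}{9} = - \frac{40852}{9} \approx -4539.1$)
$\sqrt{Y - 8288} = \sqrt{- \frac{40852}{9} - 8288} = \sqrt{- \frac{115444}{9}} = \frac{14 i \sqrt{589}}{3}$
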